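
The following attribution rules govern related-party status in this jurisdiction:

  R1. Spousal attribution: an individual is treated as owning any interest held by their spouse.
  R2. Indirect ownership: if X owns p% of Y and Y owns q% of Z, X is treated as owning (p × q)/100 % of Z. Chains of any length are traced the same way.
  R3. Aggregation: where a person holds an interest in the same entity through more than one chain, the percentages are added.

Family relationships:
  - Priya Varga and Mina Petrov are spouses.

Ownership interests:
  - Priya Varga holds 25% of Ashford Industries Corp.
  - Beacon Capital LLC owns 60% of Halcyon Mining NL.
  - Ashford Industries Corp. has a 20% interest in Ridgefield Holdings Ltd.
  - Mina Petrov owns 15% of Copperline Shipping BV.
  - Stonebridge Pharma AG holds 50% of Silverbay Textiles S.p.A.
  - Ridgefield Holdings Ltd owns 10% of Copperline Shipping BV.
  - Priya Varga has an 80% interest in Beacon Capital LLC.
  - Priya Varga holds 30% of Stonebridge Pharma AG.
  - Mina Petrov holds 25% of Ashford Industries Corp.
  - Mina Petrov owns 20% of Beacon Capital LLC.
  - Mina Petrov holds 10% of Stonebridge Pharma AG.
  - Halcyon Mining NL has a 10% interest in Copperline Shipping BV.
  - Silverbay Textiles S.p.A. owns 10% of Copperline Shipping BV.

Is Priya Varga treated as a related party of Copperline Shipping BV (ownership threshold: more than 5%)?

By spousal attribution (R1), Priya Varga is treated as also owning Mina Petrov's interest in Beacon Capital LLC, giving 80% + 20% = 100%.
By spousal attribution (R1), Priya Varga is treated as also owning Mina Petrov's interest in Ashford Industries Corp, giving 25% + 25% = 50%.
By spousal attribution (R1), Priya Varga is treated as also owning Mina Petrov's interest in Stonebridge Pharma AG, giving 30% + 10% = 40%.
By spousal attribution (R1), Priya Varga is treated as owning Mina Petrov's 15% interest in Copperline Shipping BV.
Chain via Beacon Capital LLC → Halcyon Mining NL (R2): 100% × 60% × 10% = 6% of Copperline Shipping BV.
Chain via Ashford Industries Corp. → Ridgefield Holdings Ltd (R2): 50% × 20% × 10% = 1% of Copperline Shipping BV.
Chain via Stonebridge Pharma AG → Silverbay Textiles S.p.A. (R2): 40% × 50% × 10% = 2% of Copperline Shipping BV.
Direct interest in Copperline Shipping BV: 15%.
Aggregating (R3): 6% + 1% + 2% + 15% = 24%.
24% exceeds the 5% threshold, so Priya is a related party to Copperline Shipping BV.

Yes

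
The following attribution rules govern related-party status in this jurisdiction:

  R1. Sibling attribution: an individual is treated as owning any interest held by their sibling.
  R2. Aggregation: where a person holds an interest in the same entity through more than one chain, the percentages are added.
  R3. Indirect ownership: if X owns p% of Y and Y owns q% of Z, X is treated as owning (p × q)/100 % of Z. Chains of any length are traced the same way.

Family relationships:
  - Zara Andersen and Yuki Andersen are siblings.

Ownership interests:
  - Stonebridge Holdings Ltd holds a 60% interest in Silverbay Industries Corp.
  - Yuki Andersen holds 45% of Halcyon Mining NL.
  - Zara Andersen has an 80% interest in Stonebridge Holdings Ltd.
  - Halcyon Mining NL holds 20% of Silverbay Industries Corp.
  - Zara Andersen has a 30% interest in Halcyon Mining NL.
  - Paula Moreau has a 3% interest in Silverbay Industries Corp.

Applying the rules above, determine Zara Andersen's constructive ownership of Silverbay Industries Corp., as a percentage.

63%

By sibling attribution (R1), Zara Andersen is treated as also owning Yuki Andersen's interest in Halcyon Mining NL, giving 30% + 45% = 75%.
Chain via Halcyon Mining NL (R3): 75% × 20% = 15% of Silverbay Industries Corp.
Chain via Stonebridge Holdings Ltd (R3): 80% × 60% = 48% of Silverbay Industries Corp.
Aggregating (R2): 15% + 48% = 63%.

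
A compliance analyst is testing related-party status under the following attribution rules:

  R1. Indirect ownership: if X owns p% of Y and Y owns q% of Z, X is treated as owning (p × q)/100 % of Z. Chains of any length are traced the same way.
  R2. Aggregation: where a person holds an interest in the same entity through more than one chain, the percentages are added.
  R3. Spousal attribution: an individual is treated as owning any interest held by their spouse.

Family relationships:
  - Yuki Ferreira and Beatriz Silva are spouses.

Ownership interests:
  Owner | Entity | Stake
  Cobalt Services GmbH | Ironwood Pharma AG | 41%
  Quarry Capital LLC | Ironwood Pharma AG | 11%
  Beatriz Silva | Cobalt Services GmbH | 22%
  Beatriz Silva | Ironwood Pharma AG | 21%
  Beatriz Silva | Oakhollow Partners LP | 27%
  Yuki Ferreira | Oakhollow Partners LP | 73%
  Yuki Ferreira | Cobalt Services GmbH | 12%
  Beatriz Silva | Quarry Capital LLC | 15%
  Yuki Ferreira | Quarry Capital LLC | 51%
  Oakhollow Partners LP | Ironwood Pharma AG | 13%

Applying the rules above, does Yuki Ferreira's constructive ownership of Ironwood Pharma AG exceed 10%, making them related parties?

Yes

By spousal attribution (R3), Yuki Ferreira is treated as also owning Beatriz Silva's interest in Quarry Capital LLC, giving 51% + 15% = 66%.
By spousal attribution (R3), Yuki Ferreira is treated as also owning Beatriz Silva's interest in Oakhollow Partners LP, giving 73% + 27% = 100%.
By spousal attribution (R3), Yuki Ferreira is treated as also owning Beatriz Silva's interest in Cobalt Services GmbH, giving 12% + 22% = 34%.
By spousal attribution (R3), Yuki Ferreira is treated as owning Beatriz Silva's 21% interest in Ironwood Pharma AG.
Chain via Quarry Capital LLC (R1): 66% × 11% = 7.26% of Ironwood Pharma AG.
Chain via Oakhollow Partners LP (R1): 100% × 13% = 13% of Ironwood Pharma AG.
Chain via Cobalt Services GmbH (R1): 34% × 41% = 13.94% of Ironwood Pharma AG.
Direct interest in Ironwood Pharma AG: 21%.
Aggregating (R2): 7.26% + 13% + 13.94% + 21% = 55.2%.
55.2% exceeds the 10% threshold, so Yuki is a related party to Ironwood Pharma AG.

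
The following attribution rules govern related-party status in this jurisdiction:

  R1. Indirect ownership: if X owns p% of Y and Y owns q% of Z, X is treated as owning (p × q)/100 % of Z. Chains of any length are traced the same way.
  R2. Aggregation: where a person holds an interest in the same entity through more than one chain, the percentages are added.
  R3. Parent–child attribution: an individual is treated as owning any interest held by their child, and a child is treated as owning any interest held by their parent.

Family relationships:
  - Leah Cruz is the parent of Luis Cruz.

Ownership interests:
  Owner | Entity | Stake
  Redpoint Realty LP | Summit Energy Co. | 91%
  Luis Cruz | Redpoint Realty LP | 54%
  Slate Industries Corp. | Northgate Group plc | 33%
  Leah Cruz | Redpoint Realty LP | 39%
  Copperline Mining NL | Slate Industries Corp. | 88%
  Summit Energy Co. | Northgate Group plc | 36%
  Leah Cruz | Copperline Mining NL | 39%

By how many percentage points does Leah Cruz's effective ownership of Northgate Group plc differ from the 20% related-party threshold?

21.7924

By parent–child attribution (R3), Leah Cruz is treated as also owning Luis Cruz's interest in Redpoint Realty LP, giving 39% + 54% = 93%.
Chain via Copperline Mining NL → Slate Industries Corp. (R1): 39% × 88% × 33% = 11.3256% of Northgate Group plc.
Chain via Redpoint Realty LP → Summit Energy Co. (R1): 93% × 91% × 36% = 30.4668% of Northgate Group plc.
Aggregating (R2): 11.3256% + 30.4668% = 41.7924%.
41.7924% exceeds the 20% threshold by 21.7924 percentage points.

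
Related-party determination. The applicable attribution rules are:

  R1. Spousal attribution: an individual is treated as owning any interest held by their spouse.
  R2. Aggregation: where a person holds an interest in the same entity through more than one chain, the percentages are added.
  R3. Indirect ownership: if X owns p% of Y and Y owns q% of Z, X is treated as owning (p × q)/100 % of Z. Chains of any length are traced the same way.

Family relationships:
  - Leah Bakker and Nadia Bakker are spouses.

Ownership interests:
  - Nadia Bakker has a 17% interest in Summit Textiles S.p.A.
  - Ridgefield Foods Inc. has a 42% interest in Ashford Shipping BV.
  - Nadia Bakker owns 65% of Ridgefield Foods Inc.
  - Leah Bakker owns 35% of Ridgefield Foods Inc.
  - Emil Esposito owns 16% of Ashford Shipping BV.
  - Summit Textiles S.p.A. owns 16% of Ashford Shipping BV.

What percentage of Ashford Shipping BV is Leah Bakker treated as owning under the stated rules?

By spousal attribution (R1), Leah Bakker is treated as also owning Nadia Bakker's interest in Ridgefield Foods Inc, giving 35% + 65% = 100%.
By spousal attribution (R1), Leah Bakker is treated as owning Nadia Bakker's 17% interest in Summit Textiles S.p.A.
Chain via Ridgefield Foods Inc. (R3): 100% × 42% = 42% of Ashford Shipping BV.
Chain via Summit Textiles S.p.A. (R3): 17% × 16% = 2.72% of Ashford Shipping BV.
Aggregating (R2): 42% + 2.72% = 44.72%.

44.72%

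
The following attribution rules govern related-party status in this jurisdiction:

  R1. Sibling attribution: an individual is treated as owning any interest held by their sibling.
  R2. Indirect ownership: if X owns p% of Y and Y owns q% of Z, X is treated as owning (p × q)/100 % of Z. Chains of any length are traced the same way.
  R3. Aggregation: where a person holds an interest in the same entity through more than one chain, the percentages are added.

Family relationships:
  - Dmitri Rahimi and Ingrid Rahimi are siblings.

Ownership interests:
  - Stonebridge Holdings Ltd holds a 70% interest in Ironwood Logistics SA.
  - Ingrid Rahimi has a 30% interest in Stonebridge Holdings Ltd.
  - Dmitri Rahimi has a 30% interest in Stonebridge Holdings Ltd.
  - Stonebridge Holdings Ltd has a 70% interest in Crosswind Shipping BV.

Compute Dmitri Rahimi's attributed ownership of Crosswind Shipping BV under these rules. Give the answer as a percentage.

By sibling attribution (R1), Dmitri Rahimi is treated as also owning Ingrid Rahimi's interest in Stonebridge Holdings Ltd, giving 30% + 30% = 60%.
Chain via Stonebridge Holdings Ltd (R2): 60% × 70% = 42% of Crosswind Shipping BV.

42%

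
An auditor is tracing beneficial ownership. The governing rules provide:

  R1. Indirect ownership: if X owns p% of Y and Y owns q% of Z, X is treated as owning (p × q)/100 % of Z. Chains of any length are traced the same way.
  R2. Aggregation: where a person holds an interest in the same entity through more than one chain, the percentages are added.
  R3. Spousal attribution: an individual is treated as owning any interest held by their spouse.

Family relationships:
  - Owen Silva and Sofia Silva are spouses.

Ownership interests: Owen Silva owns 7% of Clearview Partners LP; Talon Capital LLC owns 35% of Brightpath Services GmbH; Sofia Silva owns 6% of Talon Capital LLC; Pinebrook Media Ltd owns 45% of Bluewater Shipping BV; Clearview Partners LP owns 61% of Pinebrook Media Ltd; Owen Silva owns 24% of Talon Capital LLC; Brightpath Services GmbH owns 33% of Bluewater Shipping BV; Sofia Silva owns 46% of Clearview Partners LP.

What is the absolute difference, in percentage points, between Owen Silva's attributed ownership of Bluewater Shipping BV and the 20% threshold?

By spousal attribution (R3), Owen Silva is treated as also owning Sofia Silva's interest in Clearview Partners LP, giving 7% + 46% = 53%.
By spousal attribution (R3), Owen Silva is treated as also owning Sofia Silva's interest in Talon Capital LLC, giving 24% + 6% = 30%.
Chain via Clearview Partners LP → Pinebrook Media Ltd (R1): 53% × 61% × 45% = 14.5485% of Bluewater Shipping BV.
Chain via Talon Capital LLC → Brightpath Services GmbH (R1): 30% × 35% × 33% = 3.465% of Bluewater Shipping BV.
Aggregating (R2): 14.5485% + 3.465% = 18.0135%.
18.0135% falls short of the 20% threshold by 1.9865 percentage points.

1.9865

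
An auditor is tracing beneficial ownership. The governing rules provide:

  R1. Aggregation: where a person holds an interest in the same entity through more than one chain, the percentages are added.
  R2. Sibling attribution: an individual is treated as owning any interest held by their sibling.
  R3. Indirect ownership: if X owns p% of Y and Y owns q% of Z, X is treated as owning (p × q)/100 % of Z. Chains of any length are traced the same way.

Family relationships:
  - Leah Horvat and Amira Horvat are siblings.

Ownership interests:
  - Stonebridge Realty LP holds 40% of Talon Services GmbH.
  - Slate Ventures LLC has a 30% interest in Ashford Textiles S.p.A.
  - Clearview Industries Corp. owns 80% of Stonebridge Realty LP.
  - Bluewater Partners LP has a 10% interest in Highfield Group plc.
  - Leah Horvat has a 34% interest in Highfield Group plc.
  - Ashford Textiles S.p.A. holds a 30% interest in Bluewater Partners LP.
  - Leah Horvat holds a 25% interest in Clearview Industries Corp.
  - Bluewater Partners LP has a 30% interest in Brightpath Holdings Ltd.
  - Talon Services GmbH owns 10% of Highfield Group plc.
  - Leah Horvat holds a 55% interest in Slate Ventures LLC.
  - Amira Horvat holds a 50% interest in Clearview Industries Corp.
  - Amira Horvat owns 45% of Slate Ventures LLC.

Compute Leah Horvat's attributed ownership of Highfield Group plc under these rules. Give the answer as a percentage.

By sibling attribution (R2), Leah Horvat is treated as also owning Amira Horvat's interest in Clearview Industries Corp, giving 25% + 50% = 75%.
By sibling attribution (R2), Leah Horvat is treated as also owning Amira Horvat's interest in Slate Ventures LLC, giving 55% + 45% = 100%.
Chain via Clearview Industries Corp. → Stonebridge Realty LP → Talon Services GmbH (R3): 75% × 80% × 40% × 10% = 2.4% of Highfield Group plc.
Chain via Slate Ventures LLC → Ashford Textiles S.p.A. → Bluewater Partners LP (R3): 100% × 30% × 30% × 10% = 0.9% of Highfield Group plc.
Direct interest in Highfield Group plc: 34%.
Aggregating (R1): 2.4% + 0.9% + 34% = 37.3%.

37.3%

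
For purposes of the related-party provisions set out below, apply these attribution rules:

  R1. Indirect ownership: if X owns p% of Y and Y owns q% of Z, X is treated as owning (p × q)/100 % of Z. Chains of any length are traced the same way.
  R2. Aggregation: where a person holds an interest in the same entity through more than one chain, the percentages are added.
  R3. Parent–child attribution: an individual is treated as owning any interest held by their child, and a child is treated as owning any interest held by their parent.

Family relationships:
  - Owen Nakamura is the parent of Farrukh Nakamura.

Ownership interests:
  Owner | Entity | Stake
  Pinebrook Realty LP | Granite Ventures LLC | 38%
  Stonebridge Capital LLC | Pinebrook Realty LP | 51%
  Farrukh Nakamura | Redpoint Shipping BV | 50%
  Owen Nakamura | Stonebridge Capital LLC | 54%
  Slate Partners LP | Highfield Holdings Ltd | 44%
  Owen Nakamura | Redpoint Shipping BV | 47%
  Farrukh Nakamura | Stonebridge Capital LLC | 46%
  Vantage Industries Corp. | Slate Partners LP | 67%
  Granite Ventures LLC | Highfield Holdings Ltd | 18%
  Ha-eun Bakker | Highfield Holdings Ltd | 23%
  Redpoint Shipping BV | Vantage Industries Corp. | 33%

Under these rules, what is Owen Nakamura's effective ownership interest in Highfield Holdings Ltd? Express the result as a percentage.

By parent–child attribution (R3), Owen Nakamura is treated as also owning Farrukh Nakamura's interest in Redpoint Shipping BV, giving 47% + 50% = 97%.
By parent–child attribution (R3), Owen Nakamura is treated as also owning Farrukh Nakamura's interest in Stonebridge Capital LLC, giving 54% + 46% = 100%.
Chain via Redpoint Shipping BV → Vantage Industries Corp. → Slate Partners LP (R1): 97% × 33% × 67% × 44% = 9.436548% of Highfield Holdings Ltd.
Chain via Stonebridge Capital LLC → Pinebrook Realty LP → Granite Ventures LLC (R1): 100% × 51% × 38% × 18% = 3.4884% of Highfield Holdings Ltd.
Aggregating (R2): 9.436548% + 3.4884% = 12.924948%.

12.924948%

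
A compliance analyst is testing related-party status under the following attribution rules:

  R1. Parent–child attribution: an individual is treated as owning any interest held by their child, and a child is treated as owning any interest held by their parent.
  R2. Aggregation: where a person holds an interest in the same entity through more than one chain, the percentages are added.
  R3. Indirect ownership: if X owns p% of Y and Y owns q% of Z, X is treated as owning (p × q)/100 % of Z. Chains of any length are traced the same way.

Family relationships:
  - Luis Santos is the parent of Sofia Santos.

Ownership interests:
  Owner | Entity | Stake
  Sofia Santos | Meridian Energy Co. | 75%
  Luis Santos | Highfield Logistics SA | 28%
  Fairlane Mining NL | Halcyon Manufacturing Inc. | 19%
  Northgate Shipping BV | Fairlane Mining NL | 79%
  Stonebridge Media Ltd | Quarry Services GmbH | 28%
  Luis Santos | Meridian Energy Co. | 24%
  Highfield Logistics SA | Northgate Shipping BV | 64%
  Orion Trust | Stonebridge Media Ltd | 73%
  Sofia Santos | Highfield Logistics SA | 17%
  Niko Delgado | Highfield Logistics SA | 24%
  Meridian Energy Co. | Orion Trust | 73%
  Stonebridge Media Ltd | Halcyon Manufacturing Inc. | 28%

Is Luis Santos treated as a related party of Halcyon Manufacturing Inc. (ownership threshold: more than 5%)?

By parent–child attribution (R1), Luis Santos is treated as also owning Sofia Santos's interest in Meridian Energy Co, giving 24% + 75% = 99%.
By parent–child attribution (R1), Luis Santos is treated as also owning Sofia Santos's interest in Highfield Logistics SA, giving 28% + 17% = 45%.
Chain via Meridian Energy Co. → Orion Trust → Stonebridge Media Ltd (R3): 99% × 73% × 73% × 28% = 14.771988% of Halcyon Manufacturing Inc.
Chain via Highfield Logistics SA → Northgate Shipping BV → Fairlane Mining NL (R3): 45% × 64% × 79% × 19% = 4.32288% of Halcyon Manufacturing Inc.
Aggregating (R2): 14.771988% + 4.32288% = 19.094868%.
19.094868% exceeds the 5% threshold, so Luis is a related party to Halcyon Manufacturing Inc.

Yes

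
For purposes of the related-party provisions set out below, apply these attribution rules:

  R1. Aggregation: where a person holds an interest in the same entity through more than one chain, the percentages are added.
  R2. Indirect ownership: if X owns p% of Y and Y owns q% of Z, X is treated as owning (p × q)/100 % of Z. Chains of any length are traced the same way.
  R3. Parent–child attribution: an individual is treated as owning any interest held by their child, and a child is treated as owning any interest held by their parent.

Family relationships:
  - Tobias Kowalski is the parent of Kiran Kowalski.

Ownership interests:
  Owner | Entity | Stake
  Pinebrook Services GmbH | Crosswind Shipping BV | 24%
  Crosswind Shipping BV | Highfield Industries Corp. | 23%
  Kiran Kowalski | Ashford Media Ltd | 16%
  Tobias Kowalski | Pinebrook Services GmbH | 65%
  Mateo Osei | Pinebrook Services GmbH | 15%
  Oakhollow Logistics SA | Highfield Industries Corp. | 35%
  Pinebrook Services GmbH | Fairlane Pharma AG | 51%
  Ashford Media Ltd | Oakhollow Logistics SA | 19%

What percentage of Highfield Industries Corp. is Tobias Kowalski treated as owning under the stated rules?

4.652%

By parent–child attribution (R3), Tobias Kowalski is treated as owning Kiran Kowalski's 16% interest in Ashford Media Ltd.
Chain via Pinebrook Services GmbH → Crosswind Shipping BV (R2): 65% × 24% × 23% = 3.588% of Highfield Industries Corp.
Chain via Ashford Media Ltd → Oakhollow Logistics SA (R2): 16% × 19% × 35% = 1.064% of Highfield Industries Corp.
Aggregating (R1): 3.588% + 1.064% = 4.652%.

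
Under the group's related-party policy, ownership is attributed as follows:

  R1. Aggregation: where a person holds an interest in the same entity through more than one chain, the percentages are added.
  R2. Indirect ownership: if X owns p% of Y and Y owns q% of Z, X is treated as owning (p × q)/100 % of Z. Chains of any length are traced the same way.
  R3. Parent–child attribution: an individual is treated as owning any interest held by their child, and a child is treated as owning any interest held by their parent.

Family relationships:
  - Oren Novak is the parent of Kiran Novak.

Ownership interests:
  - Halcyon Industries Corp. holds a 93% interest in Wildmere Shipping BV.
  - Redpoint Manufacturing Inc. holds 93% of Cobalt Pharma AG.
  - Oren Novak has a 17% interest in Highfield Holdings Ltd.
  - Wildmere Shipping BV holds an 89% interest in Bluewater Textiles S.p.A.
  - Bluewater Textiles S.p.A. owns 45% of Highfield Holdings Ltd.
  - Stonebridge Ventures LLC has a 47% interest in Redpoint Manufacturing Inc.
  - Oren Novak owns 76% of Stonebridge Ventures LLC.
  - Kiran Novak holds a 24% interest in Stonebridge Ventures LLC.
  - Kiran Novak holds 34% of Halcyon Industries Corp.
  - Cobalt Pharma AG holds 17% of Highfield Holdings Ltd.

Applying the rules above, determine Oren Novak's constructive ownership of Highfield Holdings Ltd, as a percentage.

37.09451%

By parent–child attribution (R3), Oren Novak is treated as also owning Kiran Novak's interest in Stonebridge Ventures LLC, giving 76% + 24% = 100%.
By parent–child attribution (R3), Oren Novak is treated as owning Kiran Novak's 34% interest in Halcyon Industries Corp.
Chain via Stonebridge Ventures LLC → Redpoint Manufacturing Inc. → Cobalt Pharma AG (R2): 100% × 47% × 93% × 17% = 7.4307% of Highfield Holdings Ltd.
Direct interest in Highfield Holdings Ltd: 17%.
Chain via Halcyon Industries Corp. → Wildmere Shipping BV → Bluewater Textiles S.p.A. (R2): 34% × 93% × 89% × 45% = 12.66381% of Highfield Holdings Ltd.
Aggregating (R1): 7.4307% + 17% + 12.66381% = 37.09451%.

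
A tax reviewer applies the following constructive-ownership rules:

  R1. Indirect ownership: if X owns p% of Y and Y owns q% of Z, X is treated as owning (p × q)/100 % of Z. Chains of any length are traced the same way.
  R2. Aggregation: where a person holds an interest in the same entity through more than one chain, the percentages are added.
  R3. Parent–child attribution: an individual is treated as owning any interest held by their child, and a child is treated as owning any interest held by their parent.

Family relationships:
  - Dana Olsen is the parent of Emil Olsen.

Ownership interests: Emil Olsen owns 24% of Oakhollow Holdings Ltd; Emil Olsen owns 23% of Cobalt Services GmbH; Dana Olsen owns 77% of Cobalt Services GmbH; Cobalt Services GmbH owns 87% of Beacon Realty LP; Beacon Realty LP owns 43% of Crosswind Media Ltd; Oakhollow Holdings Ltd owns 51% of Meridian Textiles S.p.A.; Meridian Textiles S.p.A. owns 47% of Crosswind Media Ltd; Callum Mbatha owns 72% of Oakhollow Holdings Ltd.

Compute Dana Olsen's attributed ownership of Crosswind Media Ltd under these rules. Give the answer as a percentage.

By parent–child attribution (R3), Dana Olsen is treated as also owning Emil Olsen's interest in Cobalt Services GmbH, giving 77% + 23% = 100%.
By parent–child attribution (R3), Dana Olsen is treated as owning Emil Olsen's 24% interest in Oakhollow Holdings Ltd.
Chain via Cobalt Services GmbH → Beacon Realty LP (R1): 100% × 87% × 43% = 37.41% of Crosswind Media Ltd.
Chain via Oakhollow Holdings Ltd → Meridian Textiles S.p.A. (R1): 24% × 51% × 47% = 5.7528% of Crosswind Media Ltd.
Aggregating (R2): 37.41% + 5.7528% = 43.1628%.

43.1628%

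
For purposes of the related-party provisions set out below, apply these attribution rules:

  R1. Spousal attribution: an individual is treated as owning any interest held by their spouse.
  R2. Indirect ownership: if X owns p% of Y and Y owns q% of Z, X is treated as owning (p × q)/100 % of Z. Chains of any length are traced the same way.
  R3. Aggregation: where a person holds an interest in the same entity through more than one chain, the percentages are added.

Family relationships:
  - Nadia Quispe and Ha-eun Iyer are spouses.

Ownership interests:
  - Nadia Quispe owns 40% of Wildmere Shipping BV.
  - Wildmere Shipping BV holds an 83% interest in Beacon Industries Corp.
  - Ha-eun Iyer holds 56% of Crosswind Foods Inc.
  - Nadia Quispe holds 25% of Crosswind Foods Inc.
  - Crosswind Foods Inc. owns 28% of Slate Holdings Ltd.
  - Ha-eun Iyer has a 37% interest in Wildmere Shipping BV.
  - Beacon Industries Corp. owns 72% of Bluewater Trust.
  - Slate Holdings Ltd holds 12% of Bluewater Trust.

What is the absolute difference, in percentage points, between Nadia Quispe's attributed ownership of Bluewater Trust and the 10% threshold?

By spousal attribution (R1), Nadia Quispe is treated as also owning Ha-eun Iyer's interest in Wildmere Shipping BV, giving 40% + 37% = 77%.
By spousal attribution (R1), Nadia Quispe is treated as also owning Ha-eun Iyer's interest in Crosswind Foods Inc, giving 25% + 56% = 81%.
Chain via Wildmere Shipping BV → Beacon Industries Corp. (R2): 77% × 83% × 72% = 46.0152% of Bluewater Trust.
Chain via Crosswind Foods Inc. → Slate Holdings Ltd (R2): 81% × 28% × 12% = 2.7216% of Bluewater Trust.
Aggregating (R3): 46.0152% + 2.7216% = 48.7368%.
48.7368% exceeds the 10% threshold by 38.7368 percentage points.

38.7368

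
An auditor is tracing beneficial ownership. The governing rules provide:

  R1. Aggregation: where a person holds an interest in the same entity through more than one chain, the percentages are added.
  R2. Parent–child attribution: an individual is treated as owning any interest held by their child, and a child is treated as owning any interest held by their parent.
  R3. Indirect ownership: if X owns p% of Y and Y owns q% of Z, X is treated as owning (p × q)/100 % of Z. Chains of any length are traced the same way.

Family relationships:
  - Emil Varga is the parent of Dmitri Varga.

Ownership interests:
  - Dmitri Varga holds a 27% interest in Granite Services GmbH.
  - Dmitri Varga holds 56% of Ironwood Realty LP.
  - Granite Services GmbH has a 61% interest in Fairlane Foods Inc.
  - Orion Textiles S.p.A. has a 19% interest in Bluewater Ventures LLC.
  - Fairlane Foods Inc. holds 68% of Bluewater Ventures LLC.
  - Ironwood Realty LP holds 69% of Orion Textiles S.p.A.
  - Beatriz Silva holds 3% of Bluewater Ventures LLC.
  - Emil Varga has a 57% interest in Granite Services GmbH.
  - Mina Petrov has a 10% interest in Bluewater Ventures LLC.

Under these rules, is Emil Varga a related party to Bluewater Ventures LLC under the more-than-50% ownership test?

By parent–child attribution (R2), Emil Varga is treated as also owning Dmitri Varga's interest in Granite Services GmbH, giving 57% + 27% = 84%.
By parent–child attribution (R2), Emil Varga is treated as owning Dmitri Varga's 56% interest in Ironwood Realty LP.
Chain via Granite Services GmbH → Fairlane Foods Inc. (R3): 84% × 61% × 68% = 34.8432% of Bluewater Ventures LLC.
Chain via Ironwood Realty LP → Orion Textiles S.p.A. (R3): 56% × 69% × 19% = 7.3416% of Bluewater Ventures LLC.
Aggregating (R1): 34.8432% + 7.3416% = 42.1848%.
42.1848% does not exceed the 50% threshold, so Emil is not a related party to Bluewater Ventures LLC.

No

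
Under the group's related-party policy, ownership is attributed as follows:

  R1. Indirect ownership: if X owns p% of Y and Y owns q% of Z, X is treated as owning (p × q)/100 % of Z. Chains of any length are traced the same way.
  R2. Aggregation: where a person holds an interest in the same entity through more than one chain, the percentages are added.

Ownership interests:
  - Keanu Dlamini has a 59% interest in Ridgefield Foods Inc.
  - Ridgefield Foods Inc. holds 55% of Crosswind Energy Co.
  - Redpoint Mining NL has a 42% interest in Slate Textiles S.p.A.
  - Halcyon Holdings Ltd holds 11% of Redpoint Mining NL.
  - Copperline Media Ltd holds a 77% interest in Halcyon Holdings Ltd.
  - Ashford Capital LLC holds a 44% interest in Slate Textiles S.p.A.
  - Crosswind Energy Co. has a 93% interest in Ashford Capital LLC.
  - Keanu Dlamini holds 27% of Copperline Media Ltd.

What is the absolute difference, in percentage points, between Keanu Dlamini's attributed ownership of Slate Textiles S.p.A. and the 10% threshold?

Chain via Copperline Media Ltd → Halcyon Holdings Ltd → Redpoint Mining NL (R1): 27% × 77% × 11% × 42% = 0.960498% of Slate Textiles S.p.A.
Chain via Ridgefield Foods Inc. → Crosswind Energy Co. → Ashford Capital LLC (R1): 59% × 55% × 93% × 44% = 13.27854% of Slate Textiles S.p.A.
Aggregating (R2): 0.960498% + 13.27854% = 14.239038%.
14.239038% exceeds the 10% threshold by 4.239038 percentage points.

4.239038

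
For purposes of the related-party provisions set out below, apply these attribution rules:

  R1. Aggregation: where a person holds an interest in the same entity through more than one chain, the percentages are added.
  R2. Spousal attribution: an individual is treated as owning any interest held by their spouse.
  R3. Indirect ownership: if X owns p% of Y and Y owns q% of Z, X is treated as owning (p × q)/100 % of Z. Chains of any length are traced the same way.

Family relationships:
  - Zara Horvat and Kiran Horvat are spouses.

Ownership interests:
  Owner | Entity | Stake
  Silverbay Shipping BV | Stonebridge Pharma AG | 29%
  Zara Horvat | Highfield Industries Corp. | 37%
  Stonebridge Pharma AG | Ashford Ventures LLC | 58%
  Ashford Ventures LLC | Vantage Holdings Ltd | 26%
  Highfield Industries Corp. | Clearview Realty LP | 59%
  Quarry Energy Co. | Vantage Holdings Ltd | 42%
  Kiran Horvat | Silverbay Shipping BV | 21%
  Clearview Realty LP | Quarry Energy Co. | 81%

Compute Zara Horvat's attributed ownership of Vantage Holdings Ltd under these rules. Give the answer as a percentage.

By spousal attribution (R2), Zara Horvat is treated as owning Kiran Horvat's 21% interest in Silverbay Shipping BV.
Chain via Highfield Industries Corp. → Clearview Realty LP → Quarry Energy Co. (R3): 37% × 59% × 81% × 42% = 7.426566% of Vantage Holdings Ltd.
Chain via Silverbay Shipping BV → Stonebridge Pharma AG → Ashford Ventures LLC (R3): 21% × 29% × 58% × 26% = 0.918372% of Vantage Holdings Ltd.
Aggregating (R1): 7.426566% + 0.918372% = 8.344938%.

8.344938%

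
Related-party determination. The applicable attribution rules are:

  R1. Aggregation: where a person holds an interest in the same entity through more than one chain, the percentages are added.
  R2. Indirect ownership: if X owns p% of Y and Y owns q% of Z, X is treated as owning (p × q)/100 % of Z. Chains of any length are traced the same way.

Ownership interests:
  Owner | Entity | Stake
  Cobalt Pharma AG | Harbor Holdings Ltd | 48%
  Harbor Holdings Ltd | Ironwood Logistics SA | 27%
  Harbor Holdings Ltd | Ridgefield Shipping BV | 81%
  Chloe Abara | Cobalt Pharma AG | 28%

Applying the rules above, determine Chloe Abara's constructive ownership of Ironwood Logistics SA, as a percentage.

Chain via Cobalt Pharma AG → Harbor Holdings Ltd (R2): 28% × 48% × 27% = 3.6288% of Ironwood Logistics SA.

3.6288%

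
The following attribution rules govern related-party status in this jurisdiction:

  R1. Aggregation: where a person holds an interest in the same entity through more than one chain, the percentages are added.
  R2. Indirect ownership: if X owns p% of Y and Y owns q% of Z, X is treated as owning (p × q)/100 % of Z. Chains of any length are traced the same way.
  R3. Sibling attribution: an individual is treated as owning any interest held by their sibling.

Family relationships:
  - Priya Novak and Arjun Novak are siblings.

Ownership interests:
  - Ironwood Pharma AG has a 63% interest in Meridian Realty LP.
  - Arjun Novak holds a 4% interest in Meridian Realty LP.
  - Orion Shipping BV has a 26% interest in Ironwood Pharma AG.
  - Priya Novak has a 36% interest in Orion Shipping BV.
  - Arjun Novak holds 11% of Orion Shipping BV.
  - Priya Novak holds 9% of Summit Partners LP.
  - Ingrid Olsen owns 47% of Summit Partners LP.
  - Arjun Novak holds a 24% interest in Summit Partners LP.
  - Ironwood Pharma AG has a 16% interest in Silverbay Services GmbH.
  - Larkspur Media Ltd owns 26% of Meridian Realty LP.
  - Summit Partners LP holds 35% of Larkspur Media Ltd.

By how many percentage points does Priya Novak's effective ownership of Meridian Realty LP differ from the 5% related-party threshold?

By sibling attribution (R3), Priya Novak is treated as also owning Arjun Novak's interest in Orion Shipping BV, giving 36% + 11% = 47%.
By sibling attribution (R3), Priya Novak is treated as also owning Arjun Novak's interest in Summit Partners LP, giving 9% + 24% = 33%.
By sibling attribution (R3), Priya Novak is treated as owning Arjun Novak's 4% interest in Meridian Realty LP.
Chain via Orion Shipping BV → Ironwood Pharma AG (R2): 47% × 26% × 63% = 7.6986% of Meridian Realty LP.
Chain via Summit Partners LP → Larkspur Media Ltd (R2): 33% × 35% × 26% = 3.003% of Meridian Realty LP.
Direct interest in Meridian Realty LP: 4%.
Aggregating (R1): 7.6986% + 3.003% + 4% = 14.7016%.
14.7016% exceeds the 5% threshold by 9.7016 percentage points.

9.7016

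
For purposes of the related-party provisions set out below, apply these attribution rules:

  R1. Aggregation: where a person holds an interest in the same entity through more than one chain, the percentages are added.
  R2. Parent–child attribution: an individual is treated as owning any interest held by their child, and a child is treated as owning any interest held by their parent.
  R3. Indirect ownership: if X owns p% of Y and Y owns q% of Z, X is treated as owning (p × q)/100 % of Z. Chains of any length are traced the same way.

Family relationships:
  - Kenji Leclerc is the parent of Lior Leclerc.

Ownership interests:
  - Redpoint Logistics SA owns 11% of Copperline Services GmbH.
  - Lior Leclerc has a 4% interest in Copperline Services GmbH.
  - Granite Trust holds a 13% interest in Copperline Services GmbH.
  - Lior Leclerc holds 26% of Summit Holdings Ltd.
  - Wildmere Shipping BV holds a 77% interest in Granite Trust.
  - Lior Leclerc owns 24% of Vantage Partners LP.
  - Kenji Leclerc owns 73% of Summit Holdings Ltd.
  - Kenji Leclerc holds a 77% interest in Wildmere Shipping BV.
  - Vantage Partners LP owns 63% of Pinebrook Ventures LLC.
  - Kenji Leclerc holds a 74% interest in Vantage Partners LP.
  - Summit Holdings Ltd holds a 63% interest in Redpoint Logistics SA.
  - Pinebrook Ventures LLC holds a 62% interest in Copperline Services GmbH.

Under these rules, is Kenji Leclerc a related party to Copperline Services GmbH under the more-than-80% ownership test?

By parent–child attribution (R2), Kenji Leclerc is treated as also owning Lior Leclerc's interest in Summit Holdings Ltd, giving 73% + 26% = 99%.
By parent–child attribution (R2), Kenji Leclerc is treated as also owning Lior Leclerc's interest in Vantage Partners LP, giving 74% + 24% = 98%.
By parent–child attribution (R2), Kenji Leclerc is treated as owning Lior Leclerc's 4% interest in Copperline Services GmbH.
Chain via Summit Holdings Ltd → Redpoint Logistics SA (R3): 99% × 63% × 11% = 6.8607% of Copperline Services GmbH.
Chain via Vantage Partners LP → Pinebrook Ventures LLC (R3): 98% × 63% × 62% = 38.2788% of Copperline Services GmbH.
Chain via Wildmere Shipping BV → Granite Trust (R3): 77% × 77% × 13% = 7.7077% of Copperline Services GmbH.
Direct interest in Copperline Services GmbH: 4%.
Aggregating (R1): 6.8607% + 38.2788% + 7.7077% + 4% = 56.8472%.
56.8472% does not exceed the 80% threshold, so Kenji is not a related party to Copperline Services GmbH.

No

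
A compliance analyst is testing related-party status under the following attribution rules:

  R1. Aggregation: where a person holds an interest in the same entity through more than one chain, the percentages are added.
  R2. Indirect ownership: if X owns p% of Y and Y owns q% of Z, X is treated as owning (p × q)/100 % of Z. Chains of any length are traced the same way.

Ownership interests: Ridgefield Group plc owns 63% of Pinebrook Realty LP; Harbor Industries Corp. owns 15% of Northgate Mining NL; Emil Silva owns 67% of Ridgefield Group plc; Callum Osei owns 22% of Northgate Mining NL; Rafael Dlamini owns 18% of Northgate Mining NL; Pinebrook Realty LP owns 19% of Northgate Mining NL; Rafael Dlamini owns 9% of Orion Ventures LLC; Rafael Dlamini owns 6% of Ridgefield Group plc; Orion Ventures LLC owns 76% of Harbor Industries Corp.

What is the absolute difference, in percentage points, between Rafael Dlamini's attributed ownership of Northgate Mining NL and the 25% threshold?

Chain via Ridgefield Group plc → Pinebrook Realty LP (R2): 6% × 63% × 19% = 0.7182% of Northgate Mining NL.
Chain via Orion Ventures LLC → Harbor Industries Corp. (R2): 9% × 76% × 15% = 1.026% of Northgate Mining NL.
Direct interest in Northgate Mining NL: 18%.
Aggregating (R1): 0.7182% + 1.026% + 18% = 19.7442%.
19.7442% falls short of the 25% threshold by 5.2558 percentage points.

5.2558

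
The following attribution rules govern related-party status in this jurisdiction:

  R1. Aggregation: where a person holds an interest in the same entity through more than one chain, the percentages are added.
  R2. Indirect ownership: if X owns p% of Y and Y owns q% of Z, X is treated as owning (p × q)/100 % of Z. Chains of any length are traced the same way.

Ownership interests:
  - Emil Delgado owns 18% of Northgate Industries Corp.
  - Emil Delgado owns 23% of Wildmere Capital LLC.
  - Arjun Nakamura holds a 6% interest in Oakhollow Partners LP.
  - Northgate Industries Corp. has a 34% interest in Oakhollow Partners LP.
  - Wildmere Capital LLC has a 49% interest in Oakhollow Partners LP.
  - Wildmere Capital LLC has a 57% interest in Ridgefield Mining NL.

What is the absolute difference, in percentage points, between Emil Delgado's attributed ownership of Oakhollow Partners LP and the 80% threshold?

Chain via Wildmere Capital LLC (R2): 23% × 49% = 11.27% of Oakhollow Partners LP.
Chain via Northgate Industries Corp. (R2): 18% × 34% = 6.12% of Oakhollow Partners LP.
Aggregating (R1): 11.27% + 6.12% = 17.39%.
17.39% falls short of the 80% threshold by 62.61 percentage points.

62.61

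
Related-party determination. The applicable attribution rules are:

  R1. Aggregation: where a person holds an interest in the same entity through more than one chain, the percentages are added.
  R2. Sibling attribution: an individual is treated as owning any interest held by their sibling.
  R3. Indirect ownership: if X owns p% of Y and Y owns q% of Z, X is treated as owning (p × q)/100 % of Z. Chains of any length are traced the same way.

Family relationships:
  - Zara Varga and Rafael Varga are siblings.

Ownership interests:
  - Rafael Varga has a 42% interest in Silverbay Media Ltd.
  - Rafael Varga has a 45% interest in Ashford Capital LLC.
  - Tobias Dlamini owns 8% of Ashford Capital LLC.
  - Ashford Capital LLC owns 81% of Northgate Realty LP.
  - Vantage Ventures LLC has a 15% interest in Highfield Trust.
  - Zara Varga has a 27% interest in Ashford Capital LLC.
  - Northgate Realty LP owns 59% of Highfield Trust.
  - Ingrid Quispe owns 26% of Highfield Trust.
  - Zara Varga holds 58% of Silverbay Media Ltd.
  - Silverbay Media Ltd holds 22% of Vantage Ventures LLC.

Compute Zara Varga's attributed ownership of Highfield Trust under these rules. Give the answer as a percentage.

By sibling attribution (R2), Zara Varga is treated as also owning Rafael Varga's interest in Silverbay Media Ltd, giving 58% + 42% = 100%.
By sibling attribution (R2), Zara Varga is treated as also owning Rafael Varga's interest in Ashford Capital LLC, giving 27% + 45% = 72%.
Chain via Silverbay Media Ltd → Vantage Ventures LLC (R3): 100% × 22% × 15% = 3.3% of Highfield Trust.
Chain via Ashford Capital LLC → Northgate Realty LP (R3): 72% × 81% × 59% = 34.4088% of Highfield Trust.
Aggregating (R1): 3.3% + 34.4088% = 37.7088%.

37.7088%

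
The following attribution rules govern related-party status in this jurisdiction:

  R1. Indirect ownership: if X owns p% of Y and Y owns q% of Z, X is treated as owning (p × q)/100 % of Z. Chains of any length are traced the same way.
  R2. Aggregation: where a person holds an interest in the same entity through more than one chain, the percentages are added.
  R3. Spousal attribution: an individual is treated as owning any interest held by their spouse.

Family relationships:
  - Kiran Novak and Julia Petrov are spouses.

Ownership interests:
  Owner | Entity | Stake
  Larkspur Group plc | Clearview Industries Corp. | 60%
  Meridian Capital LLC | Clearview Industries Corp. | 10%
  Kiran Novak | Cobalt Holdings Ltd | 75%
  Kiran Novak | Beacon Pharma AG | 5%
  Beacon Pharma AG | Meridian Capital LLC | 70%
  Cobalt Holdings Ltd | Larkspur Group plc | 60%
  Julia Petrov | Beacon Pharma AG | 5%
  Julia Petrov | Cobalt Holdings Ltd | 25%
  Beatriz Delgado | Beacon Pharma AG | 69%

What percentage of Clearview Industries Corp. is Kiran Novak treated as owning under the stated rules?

36.7%

By spousal attribution (R3), Kiran Novak is treated as also owning Julia Petrov's interest in Beacon Pharma AG, giving 5% + 5% = 10%.
By spousal attribution (R3), Kiran Novak is treated as also owning Julia Petrov's interest in Cobalt Holdings Ltd, giving 75% + 25% = 100%.
Chain via Beacon Pharma AG → Meridian Capital LLC (R1): 10% × 70% × 10% = 0.7% of Clearview Industries Corp.
Chain via Cobalt Holdings Ltd → Larkspur Group plc (R1): 100% × 60% × 60% = 36% of Clearview Industries Corp.
Aggregating (R2): 0.7% + 36% = 36.7%.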